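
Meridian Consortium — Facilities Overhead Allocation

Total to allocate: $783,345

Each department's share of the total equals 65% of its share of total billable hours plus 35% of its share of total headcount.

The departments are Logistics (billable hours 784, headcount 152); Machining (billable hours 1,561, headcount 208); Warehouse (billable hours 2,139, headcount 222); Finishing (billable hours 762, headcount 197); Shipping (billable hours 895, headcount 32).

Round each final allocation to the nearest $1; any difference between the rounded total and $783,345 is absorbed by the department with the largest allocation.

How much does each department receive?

Logistics: $116,390 · Machining: $199,746 · Warehouse: $252,404 · Finishing: $129,779 · Shipping: $85,026

Billable hours total 6,141; headcount total 811.
Composite weights (65% billable hours + 35% headcount): Logistics 0.1486; Machining 0.2550; Warehouse 0.3222; Finishing 0.1657; Shipping 0.1085.
Pro-rata amounts: Logistics 116,390.38; Machining 199,746.12; Warehouse 252,403.27; Finishing 129,779.20; Shipping 85,026.02.
After rounding ($1): Logistics $116,390; Machining $199,746; Warehouse $252,403; Finishing $129,779; Shipping $85,026. Sum = $783,344.
Difference $783,345 − $783,344 = +$1 applied to largest allocation (Warehouse): Warehouse becomes $252,404.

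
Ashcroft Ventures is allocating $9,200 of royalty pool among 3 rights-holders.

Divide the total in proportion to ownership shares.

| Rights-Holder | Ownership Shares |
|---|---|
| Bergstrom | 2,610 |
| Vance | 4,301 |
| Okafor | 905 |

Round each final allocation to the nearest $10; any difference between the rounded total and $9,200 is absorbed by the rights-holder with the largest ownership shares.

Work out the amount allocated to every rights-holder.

Bergstrom: $3,070 | Vance: $5,060 | Okafor: $1,070

Ownership shares total: 2,610 + 4,301 + 905 = 7,816.
Unrounded shares: Bergstrom 3,072.16; Vance 5,062.59; Okafor 1,065.25.
At nearest $10: Bergstrom $3,070; Vance $5,060; Okafor $1,070. Sum = $9,200.
Rounded total matches; no reconciliation needed.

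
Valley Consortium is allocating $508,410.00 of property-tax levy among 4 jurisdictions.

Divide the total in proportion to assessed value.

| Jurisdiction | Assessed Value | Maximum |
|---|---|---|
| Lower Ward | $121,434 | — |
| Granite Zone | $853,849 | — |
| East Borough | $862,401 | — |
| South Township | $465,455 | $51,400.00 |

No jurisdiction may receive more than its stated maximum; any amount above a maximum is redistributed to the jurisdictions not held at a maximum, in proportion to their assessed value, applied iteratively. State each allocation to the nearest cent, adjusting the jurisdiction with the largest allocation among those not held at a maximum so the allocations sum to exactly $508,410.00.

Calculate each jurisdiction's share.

Lower Ward: $30,199.18 · Granite Zone: $212,342.02 · East Borough: $214,468.80 · South Township: $51,400.00

Combined assessed value = 2,303,139.
Pro-rata shares before constraints: Lower Ward 26,806.1372; Granite Zone 188,484.2253; East Borough 190,372.0498; South Township 102,747.5878.
Cap binds for South Township ($51,400.00); balance $457,010.00 reallocated over remaining assessed value 1,837,684.
Redistributed shares: Lower Ward 30,199.1813 → $30,199.18; Granite Zone 212,342.0194 → $212,342.02; East Borough 214,468.7993 → $214,468.80.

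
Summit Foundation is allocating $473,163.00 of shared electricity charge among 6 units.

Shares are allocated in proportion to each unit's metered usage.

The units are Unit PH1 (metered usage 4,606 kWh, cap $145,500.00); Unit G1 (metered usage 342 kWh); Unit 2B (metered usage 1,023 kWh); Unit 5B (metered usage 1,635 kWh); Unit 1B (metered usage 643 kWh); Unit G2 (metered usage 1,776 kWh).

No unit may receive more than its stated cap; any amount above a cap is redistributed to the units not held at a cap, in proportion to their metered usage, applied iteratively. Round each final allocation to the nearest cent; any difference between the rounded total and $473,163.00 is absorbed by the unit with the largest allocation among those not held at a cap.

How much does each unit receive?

Combined metered usage = 10,025.
Proportional shares (ignoring caps): Unit PH1 217,395.3893; Unit G1 16,141.8200; Unit 2B 48,283.8652; Unit 5B 77,169.2274; Unit 1B 30,348.5096; Unit G2 83,824.1883.
Cap binds for Unit PH1 ($145,500.00); remaining pool $327,663.00 reallocated over remaining metered usage 5,419.
Remaining shares: Unit G1 20,679.2297 → $20,679.23; Unit 2B 61,856.2925 → $61,856.29; Unit 5B 98,861.2299 → $98,861.23; Unit 1B 38,879.3705 → $38,879.37; Unit G2 107,386.8773 → $107,386.88.

Unit PH1: $145,500.00; Unit G1: $20,679.23; Unit 2B: $61,856.29; Unit 5B: $98,861.23; Unit 1B: $38,879.37; Unit G2: $107,386.88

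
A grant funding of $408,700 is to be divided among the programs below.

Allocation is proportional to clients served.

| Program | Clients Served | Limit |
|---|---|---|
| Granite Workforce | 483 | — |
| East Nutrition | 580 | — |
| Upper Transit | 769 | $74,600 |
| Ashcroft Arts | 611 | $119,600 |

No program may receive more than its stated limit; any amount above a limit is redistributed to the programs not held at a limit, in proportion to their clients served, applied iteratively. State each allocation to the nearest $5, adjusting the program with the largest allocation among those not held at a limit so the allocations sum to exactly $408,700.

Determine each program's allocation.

Combined clients served = 2,443.
Proportional shares (ignoring caps): Granite Workforce 80,803.15; East Nutrition 97,030.70; Upper Transit 128,649.32; Ashcroft Arts 102,216.82.
Cap binds for Upper Transit ($74,600); balance $334,100 reallocated over remaining clients served 1,674.
Cap binds for Ashcroft Arts ($119,600); balance $214,500 reallocated over remaining clients served 1,063.
Shares after redistribution: Granite Workforce 97,463.31 → $97,465; East Nutrition 117,036.69 → $117,035.

Granite Workforce: $97,465 | East Nutrition: $117,035 | Upper Transit: $74,600 | Ashcroft Arts: $119,600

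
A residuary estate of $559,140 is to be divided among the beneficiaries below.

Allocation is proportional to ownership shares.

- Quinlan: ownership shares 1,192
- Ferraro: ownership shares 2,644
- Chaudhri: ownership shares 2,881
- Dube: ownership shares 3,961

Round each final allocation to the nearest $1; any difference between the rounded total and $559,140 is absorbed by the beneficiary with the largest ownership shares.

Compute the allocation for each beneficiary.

Quinlan: $62,418; Ferraro: $138,450; Chaudhri: $150,860; Dube: $207,412

Total ownership shares = 1,192 + 2,644 + 2,881 + 3,961 = 10,678.
Raw shares: Quinlan 62,417.58; Ferraro 138,449.72; Chaudhri 150,859.93; Dube 207,412.77.
Rounded to nearest $1: Quinlan $62,418; Ferraro $138,450; Chaudhri $150,860; Dube $207,413. Sum = $559,141.
Difference $559,140 − $559,141 = −$1 applied to largest ownership shares (Dube): Dube becomes $207,412.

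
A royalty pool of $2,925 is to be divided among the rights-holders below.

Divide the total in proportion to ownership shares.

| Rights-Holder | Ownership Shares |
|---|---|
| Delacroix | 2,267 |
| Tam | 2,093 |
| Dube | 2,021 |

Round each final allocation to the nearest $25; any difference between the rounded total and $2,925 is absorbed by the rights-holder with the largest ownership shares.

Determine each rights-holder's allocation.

Combined ownership shares = 2,267 + 2,093 + 2,021 = 6,381.
Unrounded shares: Delacroix 1,039.17; Tam 959.41; Dube 926.41.
Rounded to nearest $25: Delacroix $1,050; Tam $950; Dube $925. Sum = $2,925.
No rounding difference to absorb.

Delacroix: $1,050 | Tam: $950 | Dube: $925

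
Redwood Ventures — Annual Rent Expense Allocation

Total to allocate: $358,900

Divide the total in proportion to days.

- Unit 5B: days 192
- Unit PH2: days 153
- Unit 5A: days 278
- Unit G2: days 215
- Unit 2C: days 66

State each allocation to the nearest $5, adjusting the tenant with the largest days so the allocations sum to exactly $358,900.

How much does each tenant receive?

Unit 5B: $76,225; Unit PH2: $60,745; Unit 5A: $110,365; Unit G2: $85,360; Unit 2C: $26,205

Total days = 904.
Unrounded shares: Unit 5B 192/904 × $358,900 = 76,226.55; Unit PH2 153/904 × $358,900 = 60,743.03; Unit 5A 278/904 × $358,900 = 110,369.69; Unit G2 215/904 × $358,900 = 85,357.85; Unit 2C 66/904 × $358,900 = 26,202.88.
After rounding ($5): Unit 5B $76,225; Unit PH2 $60,745; Unit 5A $110,370; Unit G2 $85,360; Unit 2C $26,205. Sum = $358,905.
Difference $358,900 − $358,905 = −$5 applied to largest days (Unit 5A): Unit 5A becomes $110,365.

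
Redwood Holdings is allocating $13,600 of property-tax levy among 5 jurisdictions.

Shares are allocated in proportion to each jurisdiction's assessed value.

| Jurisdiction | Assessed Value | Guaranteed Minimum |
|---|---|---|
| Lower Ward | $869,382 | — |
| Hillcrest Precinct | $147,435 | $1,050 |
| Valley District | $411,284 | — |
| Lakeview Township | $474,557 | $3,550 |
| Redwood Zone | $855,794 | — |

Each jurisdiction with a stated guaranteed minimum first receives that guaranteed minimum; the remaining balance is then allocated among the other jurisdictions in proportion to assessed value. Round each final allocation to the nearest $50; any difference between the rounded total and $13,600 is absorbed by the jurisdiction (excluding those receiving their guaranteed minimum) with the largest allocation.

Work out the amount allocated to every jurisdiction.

Minimums first: Hillcrest Precinct $1,050; Lakeview Township $3,550. Remaining pool $9,000.
Remaining pool split over remaining assessed value 2,136,460: Lower Ward 3,662.34 → $3,650; Valley District 1,732.57 → $1,750; Redwood Zone 3,605.10 → $3,600.

Lower Ward: $3,650; Hillcrest Precinct: $1,050; Valley District: $1,750; Lakeview Township: $3,550; Redwood Zone: $3,600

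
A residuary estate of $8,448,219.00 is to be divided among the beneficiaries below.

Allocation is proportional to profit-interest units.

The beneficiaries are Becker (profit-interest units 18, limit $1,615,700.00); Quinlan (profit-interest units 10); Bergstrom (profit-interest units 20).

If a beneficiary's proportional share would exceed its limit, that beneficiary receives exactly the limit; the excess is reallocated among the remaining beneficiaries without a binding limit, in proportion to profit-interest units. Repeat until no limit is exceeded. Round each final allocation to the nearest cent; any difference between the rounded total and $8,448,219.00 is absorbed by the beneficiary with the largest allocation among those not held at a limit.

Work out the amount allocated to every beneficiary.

Sum of profit-interest units: 48.
Proportional shares (ignoring caps): Becker 3,168,082.1250; Quinlan 1,760,045.6250; Bergstrom 3,520,091.2500.
Held at cap: Becker ($1,615,700.00); residual $6,832,519.00 reallocated over remaining profit-interest units 30.
Redistributed shares: Quinlan 2,277,506.3333 → $2,277,506.33; Bergstrom 4,555,012.6667 → $4,555,012.67.

Becker: $1,615,700.00 | Quinlan: $2,277,506.33 | Bergstrom: $4,555,012.67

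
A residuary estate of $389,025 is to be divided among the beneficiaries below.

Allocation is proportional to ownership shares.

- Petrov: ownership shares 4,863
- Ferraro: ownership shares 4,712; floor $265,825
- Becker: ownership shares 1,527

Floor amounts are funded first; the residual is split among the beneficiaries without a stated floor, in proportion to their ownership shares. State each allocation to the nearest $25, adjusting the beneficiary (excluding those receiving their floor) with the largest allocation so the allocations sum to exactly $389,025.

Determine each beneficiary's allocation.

Petrov: $93,750 · Ferraro: $265,825 · Becker: $29,450

Fund the minimums — Ferraro $265,825. Balance $123,200.
Balance split over remaining ownership shares 6,390: Petrov 93,759.25 → $93,750; Becker 29,440.75 → $29,450.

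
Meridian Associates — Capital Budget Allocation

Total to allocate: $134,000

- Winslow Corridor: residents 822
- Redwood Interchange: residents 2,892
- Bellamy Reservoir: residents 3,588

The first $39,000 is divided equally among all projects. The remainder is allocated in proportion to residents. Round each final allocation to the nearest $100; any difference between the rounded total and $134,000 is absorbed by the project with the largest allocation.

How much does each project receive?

$39,000 shared equally gives $13,000 per project.
Remainder $95,000 by residents (total 7,302): Winslow Corridor 10,694.33 → $10,700; Redwood Interchange 37,625.31 → $37,600; Bellamy Reservoir 46,680.36 → $46,700.
Totals: Winslow Corridor $13,000 + $10,700 = $23,700; Redwood Interchange $13,000 + $37,600 = $50,600; Bellamy Reservoir $13,000 + $46,700 = $59,700.

Winslow Corridor: $23,700; Redwood Interchange: $50,600; Bellamy Reservoir: $59,700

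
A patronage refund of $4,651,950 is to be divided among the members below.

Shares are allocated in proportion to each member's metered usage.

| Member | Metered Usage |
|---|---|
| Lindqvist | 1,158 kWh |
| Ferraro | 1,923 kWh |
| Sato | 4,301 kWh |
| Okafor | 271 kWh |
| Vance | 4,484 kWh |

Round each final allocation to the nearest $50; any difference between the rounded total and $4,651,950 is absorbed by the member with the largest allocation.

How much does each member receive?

Lindqvist: $443,850 · Ferraro: $737,050 · Sato: $1,648,500 · Okafor: $103,850 · Vance: $1,718,700

Sum of metered usage: 12,137.
Unrounded shares: Lindqvist 1,158/12,137 × $4,651,950 = 443,845.93; Ferraro 1,923/12,137 × $4,651,950 = 737,060.22; Sato 4,301/12,137 × $4,651,950 = 1,648,515.86; Okafor 271/12,137 × $4,651,950 = 103,870.68; Vance 4,484/12,137 × $4,651,950 = 1,718,657.31.
At nearest $50: Lindqvist $443,850; Ferraro $737,050; Sato $1,648,500; Okafor $103,850; Vance $1,718,650. Sum = $4,651,900.
Difference $4,651,950 − $4,651,900 = +$50 applied to largest allocation (Vance): Vance becomes $1,718,700.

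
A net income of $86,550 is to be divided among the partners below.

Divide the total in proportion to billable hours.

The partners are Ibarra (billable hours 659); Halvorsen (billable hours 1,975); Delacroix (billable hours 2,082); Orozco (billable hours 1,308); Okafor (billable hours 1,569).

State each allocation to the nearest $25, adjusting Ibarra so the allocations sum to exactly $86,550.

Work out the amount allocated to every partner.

Ibarra: $7,550 | Halvorsen: $22,500 | Delacroix: $23,725 | Orozco: $14,900 | Okafor: $17,875

Total billable hours = 7,593.
Proportional shares: Ibarra 659/7,593 × $86,550 = 7,511.71; Halvorsen 1,975/7,593 × $86,550 = 22,512.35; Delacroix 2,082/7,593 × $86,550 = 23,732.00; Orozco 1,308/7,593 × $86,550 = 14,909.44; Okafor 1,569/7,593 × $86,550 = 17,884.49.
After rounding ($25): Ibarra $7,500; Halvorsen $22,500; Delacroix $23,725; Orozco $14,900; Okafor $17,875. Sum = $86,500.
Difference $86,550 − $86,500 = +$50 applied to Ibarra: Ibarra becomes $7,550.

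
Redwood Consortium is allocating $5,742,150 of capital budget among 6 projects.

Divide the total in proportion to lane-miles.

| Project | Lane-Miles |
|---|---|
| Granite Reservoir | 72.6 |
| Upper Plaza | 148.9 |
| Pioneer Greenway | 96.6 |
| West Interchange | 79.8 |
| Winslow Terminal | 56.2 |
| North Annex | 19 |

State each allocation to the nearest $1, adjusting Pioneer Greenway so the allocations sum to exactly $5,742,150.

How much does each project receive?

Granite Reservoir: $881,167 · Upper Plaza: $1,807,242 · Pioneer Greenway: $1,172,463 · West Interchange: $968,555 · Winslow Terminal: $682,115 · North Annex: $230,608

Lane-miles total: 473.1.
Unrounded shares: Granite Reservoir 72.6/473.1 × $5,742,150 = 881,166.96; Upper Plaza 148.9/473.1 × $5,742,150 = 1,807,241.88; Pioneer Greenway 96.6/473.1 × $5,742,150 = 1,172,461.83; West Interchange 79.8/473.1 × $5,742,150 = 968,555.42; Winslow Terminal 56.2/473.1 × $5,742,150 = 682,115.47; North Annex 19/473.1 × $5,742,150 = 230,608.43.
Rounded to nearest $1: Granite Reservoir $881,167; Upper Plaza $1,807,242; Pioneer Greenway $1,172,462; West Interchange $968,555; Winslow Terminal $682,115; North Annex $230,608. Sum = $5,742,149.
Difference $5,742,150 − $5,742,149 = +$1 applied to Pioneer Greenway: Pioneer Greenway becomes $1,172,463.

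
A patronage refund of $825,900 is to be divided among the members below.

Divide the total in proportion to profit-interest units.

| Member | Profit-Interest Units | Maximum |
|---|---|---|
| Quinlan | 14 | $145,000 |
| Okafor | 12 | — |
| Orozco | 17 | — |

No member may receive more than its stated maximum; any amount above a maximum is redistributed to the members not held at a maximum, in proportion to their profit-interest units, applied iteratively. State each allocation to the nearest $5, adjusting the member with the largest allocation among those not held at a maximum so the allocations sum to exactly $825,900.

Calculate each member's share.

Quinlan: $145,000 | Okafor: $281,750 | Orozco: $399,150

Total profit-interest units = 43.
Unconstrained shares: Quinlan 268,897.67; Okafor 230,483.72; Orozco 326,518.60.
Capped: Quinlan ($145,000); remaining pool $680,900 reallocated over remaining profit-interest units 29.
Shares after redistribution: Okafor 281,751.72 → $281,750; Orozco 399,148.28 → $399,150.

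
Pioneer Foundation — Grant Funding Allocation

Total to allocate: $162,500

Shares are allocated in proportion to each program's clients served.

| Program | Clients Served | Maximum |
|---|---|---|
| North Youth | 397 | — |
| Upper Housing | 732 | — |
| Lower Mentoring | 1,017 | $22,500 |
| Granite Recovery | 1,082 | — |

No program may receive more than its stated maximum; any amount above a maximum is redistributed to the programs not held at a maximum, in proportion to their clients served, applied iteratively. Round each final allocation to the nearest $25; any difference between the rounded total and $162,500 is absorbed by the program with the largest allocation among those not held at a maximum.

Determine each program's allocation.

Combined clients served = 3,228.
Unconstrained shares: North Youth 19,985.29; Upper Housing 36,849.44; Lower Mentoring 51,196.56; Granite Recovery 54,468.71.
Capped: Lower Mentoring ($22,500); remaining pool $140,000 reallocated over remaining clients served 2,211.
Remaining shares: North Youth 25,137.95 → $25,150; Upper Housing 46,350.07 → $46,350; Granite Recovery 68,511.99 → $68,500.

North Youth: $25,150 | Upper Housing: $46,350 | Lower Mentoring: $22,500 | Granite Recovery: $68,500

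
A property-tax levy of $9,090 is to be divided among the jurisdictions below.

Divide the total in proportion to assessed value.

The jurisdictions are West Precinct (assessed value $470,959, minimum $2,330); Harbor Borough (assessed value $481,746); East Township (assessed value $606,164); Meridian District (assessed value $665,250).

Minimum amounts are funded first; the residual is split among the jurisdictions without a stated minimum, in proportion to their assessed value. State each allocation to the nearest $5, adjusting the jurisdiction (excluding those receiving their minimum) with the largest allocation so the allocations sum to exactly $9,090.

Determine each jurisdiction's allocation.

West Precinct: $2,330; Harbor Borough: $1,860; East Township: $2,335; Meridian District: $2,565

Guaranteed amounts: West Precinct $2,330. Balance $6,760.
Balance split over remaining assessed value 1,753,160: Harbor Borough 1,857.56 → $1,860; East Township 2,337.30 → $2,335; Meridian District 2,565.13 → $2,565.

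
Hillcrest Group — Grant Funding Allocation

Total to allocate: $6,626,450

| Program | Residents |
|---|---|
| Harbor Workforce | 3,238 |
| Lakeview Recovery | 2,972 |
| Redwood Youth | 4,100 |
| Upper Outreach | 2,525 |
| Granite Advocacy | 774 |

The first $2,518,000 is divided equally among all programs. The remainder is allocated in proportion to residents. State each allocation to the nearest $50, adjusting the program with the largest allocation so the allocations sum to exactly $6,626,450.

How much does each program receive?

Harbor Workforce: $1,481,150 · Lakeview Recovery: $1,400,800 · Redwood Youth: $1,741,350 · Upper Outreach: $1,265,900 · Granite Advocacy: $737,250

Equal tier: $2,518,000 ÷ 5 = $503,600 apiece.
Remainder $4,108,450 by residents (total 13,609): Harbor Workforce 977,526.72 → $977,550; Lakeview Recovery 897,223.41 → $897,200; Redwood Youth 1,237,757.73 → $1,237,750; Upper Outreach 762,277.63 → $762,300; Granite Advocacy 233,664.51 → $233,650.
Totals: Harbor Workforce $503,600 + $977,550 = $1,481,150; Lakeview Recovery $503,600 + $897,200 = $1,400,800; Redwood Youth $503,600 + $1,237,750 = $1,741,350; Upper Outreach $503,600 + $762,300 = $1,265,900; Granite Advocacy $503,600 + $233,650 = $737,250.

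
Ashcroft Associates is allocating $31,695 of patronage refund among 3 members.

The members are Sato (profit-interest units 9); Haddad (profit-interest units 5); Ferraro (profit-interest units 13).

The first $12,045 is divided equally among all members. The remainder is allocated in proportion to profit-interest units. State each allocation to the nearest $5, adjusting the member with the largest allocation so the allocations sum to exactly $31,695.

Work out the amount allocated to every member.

Equal tier: $12,045 ÷ 3 = $4,015 apiece.
Remainder $19,650 by profit-interest units (total 27): Sato 6,550.00 → $6,550; Haddad 3,638.89 → $3,640; Ferraro 9,461.11 → $9,460.
Totals: Sato $4,015 + $6,550 = $10,565; Haddad $4,015 + $3,640 = $7,655; Ferraro $4,015 + $9,460 = $13,475.

Sato: $10,565 | Haddad: $7,655 | Ferraro: $13,475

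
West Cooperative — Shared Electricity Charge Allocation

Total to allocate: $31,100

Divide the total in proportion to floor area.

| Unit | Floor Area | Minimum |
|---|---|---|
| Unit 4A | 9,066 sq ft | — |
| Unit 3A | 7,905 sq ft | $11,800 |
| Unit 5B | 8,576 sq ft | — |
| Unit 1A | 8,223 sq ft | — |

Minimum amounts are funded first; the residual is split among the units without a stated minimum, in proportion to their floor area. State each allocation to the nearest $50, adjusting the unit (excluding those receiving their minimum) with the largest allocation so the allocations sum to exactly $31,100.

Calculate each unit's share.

Fund the minimums — Unit 3A $11,800. Remaining pool $19,300.
Remaining pool split over remaining floor area 25,865: Unit 4A 6,764.89 → $6,750; Unit 5B 6,399.26 → $6,400; Unit 1A 6,135.86 → $6,150.

Unit 4A: $6,750 | Unit 3A: $11,800 | Unit 5B: $6,400 | Unit 1A: $6,150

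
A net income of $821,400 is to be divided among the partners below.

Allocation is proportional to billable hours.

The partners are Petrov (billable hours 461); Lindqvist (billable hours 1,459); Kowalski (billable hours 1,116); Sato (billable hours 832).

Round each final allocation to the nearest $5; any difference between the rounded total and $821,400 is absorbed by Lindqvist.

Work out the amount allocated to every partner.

Total billable hours = 3,868.
Proportional shares: Petrov 461/3,868 × $821,400 = 97,896.95; Lindqvist 1,459/3,868 × $821,400 = 309,830.04; Kowalski 1,116/3,868 × $821,400 = 236,991.31; Sato 832/3,868 × $821,400 = 176,681.70.
After rounding ($5): Petrov $97,895; Lindqvist $309,830; Kowalski $236,990; Sato $176,680. Sum = $821,395.
Difference $821,400 − $821,395 = +$5 applied to Lindqvist: Lindqvist becomes $309,835.

Petrov: $97,895; Lindqvist: $309,835; Kowalski: $236,990; Sato: $176,680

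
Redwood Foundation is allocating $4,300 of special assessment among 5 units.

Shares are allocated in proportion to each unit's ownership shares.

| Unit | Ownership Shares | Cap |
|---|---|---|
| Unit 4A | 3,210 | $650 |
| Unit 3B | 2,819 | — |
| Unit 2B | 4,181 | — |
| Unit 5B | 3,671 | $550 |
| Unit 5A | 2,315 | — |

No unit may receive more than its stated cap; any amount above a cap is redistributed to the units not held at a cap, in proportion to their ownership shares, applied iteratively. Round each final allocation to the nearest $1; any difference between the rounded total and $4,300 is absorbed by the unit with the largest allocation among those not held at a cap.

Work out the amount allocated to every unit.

Unit 4A: $650 | Unit 3B: $938 | Unit 2B: $1,392 | Unit 5B: $550 | Unit 5A: $770

Total ownership shares = 16,196.
Proportional shares (ignoring caps): Unit 4A 852.25; Unit 3B 748.44; Unit 2B 1,110.05; Unit 5B 974.64; Unit 5A 614.63.
Held at cap: Unit 4A ($650), Unit 5B ($550); remaining pool $3,100 reallocated over remaining ownership shares 9,315.
Redistributed shares: Unit 3B 938.15 → $938; Unit 2B 1,391.42 → $1,391; Unit 5A 770.42 → $770.
Rounding difference +$1 applied to Unit 2B → $1,392.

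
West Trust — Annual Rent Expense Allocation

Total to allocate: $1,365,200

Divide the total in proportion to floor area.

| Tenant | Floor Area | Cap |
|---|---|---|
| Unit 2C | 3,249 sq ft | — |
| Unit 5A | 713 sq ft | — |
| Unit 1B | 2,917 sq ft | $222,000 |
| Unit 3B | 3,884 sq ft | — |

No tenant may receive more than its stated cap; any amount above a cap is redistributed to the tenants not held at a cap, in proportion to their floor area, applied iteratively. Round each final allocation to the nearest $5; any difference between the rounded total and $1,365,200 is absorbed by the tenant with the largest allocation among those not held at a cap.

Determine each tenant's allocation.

Unit 2C: $473,395; Unit 5A: $103,890; Unit 1B: $222,000; Unit 3B: $565,915

Combined floor area = 10,763.
Unconstrained shares: Unit 2C 412,109.52; Unit 5A 90,438.32; Unit 1B 369,997.99; Unit 3B 492,654.17.
Capped: Unit 1B ($222,000); remaining pool $1,143,200 reallocated over remaining floor area 7,846.
Shares after redistribution: Unit 2C 473,394.95 → $473,395; Unit 5A 103,887.54 → $103,890; Unit 3B 565,917.51 → $565,920.
Rounding difference −$5 applied to Unit 3B → $565,915.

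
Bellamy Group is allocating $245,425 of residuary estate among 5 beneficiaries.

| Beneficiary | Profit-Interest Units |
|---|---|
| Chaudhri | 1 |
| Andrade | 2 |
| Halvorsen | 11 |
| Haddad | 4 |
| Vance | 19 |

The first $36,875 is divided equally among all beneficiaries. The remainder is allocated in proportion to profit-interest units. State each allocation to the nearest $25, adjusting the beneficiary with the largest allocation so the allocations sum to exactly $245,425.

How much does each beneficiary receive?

Chaudhri: $13,000 | Andrade: $18,650 | Halvorsen: $69,375 | Haddad: $29,925 | Vance: $114,475

$36,875 shared equally gives $7,375 per beneficiary.
Remainder $208,550 by profit-interest units (total 37): Chaudhri 5,636.49 → $5,625; Andrade 11,272.97 → $11,275; Halvorsen 62,001.35 → $62,000; Haddad 22,545.95 → $22,550; Vance 107,093.24 → $107,100.
Totals: Chaudhri $7,375 + $5,625 = $13,000; Andrade $7,375 + $11,275 = $18,650; Halvorsen $7,375 + $62,000 = $69,375; Haddad $7,375 + $22,550 = $29,925; Vance $7,375 + $107,100 = $114,475.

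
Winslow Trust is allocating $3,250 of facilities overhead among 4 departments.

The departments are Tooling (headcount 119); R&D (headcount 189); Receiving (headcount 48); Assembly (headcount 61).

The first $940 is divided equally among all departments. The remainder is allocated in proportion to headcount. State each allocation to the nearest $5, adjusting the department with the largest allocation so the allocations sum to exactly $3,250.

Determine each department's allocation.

Tooling: $895 · R&D: $1,280 · Receiving: $500 · Assembly: $575

Equal tier: $940 ÷ 4 = $235 apiece.
Remainder $2,310 by headcount (total 417): Tooling 659.21 → $660; R&D 1,046.98 → $1,045; Receiving 265.90 → $265; Assembly 337.91 → $340.
Totals: Tooling $235 + $660 = $895; R&D $235 + $1,045 = $1,280; Receiving $235 + $265 = $500; Assembly $235 + $340 = $575.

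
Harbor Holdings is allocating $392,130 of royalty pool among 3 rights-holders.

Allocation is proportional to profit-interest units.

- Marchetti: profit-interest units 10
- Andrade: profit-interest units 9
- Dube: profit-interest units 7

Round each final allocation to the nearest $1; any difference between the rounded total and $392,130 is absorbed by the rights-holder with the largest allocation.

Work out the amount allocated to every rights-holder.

Total profit-interest units = 26.
Pro-rata amounts: Marchetti 10/26 × $392,130 = 150,819.23; Andrade 9/26 × $392,130 = 135,737.31; Dube 7/26 × $392,130 = 105,573.46.
At nearest $1: Marchetti $150,819; Andrade $135,737; Dube $105,573. Sum = $392,129.
Difference $392,130 − $392,129 = +$1 applied to largest allocation (Marchetti): Marchetti becomes $150,820.

Marchetti: $150,820 | Andrade: $135,737 | Dube: $105,573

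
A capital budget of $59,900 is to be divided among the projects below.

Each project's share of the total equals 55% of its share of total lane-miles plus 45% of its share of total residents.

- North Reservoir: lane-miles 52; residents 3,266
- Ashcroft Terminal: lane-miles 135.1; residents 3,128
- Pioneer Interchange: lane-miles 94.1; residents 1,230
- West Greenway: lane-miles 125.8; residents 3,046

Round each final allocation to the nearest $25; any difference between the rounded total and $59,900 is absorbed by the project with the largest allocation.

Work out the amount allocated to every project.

Lane-miles total 407; residents total 10,670.
Composite weights (55% lane-miles + 45% residents): North Reservoir 0.2080; Ashcroft Terminal 0.3145; Pioneer Interchange 0.1790; West Greenway 0.2985.
Pro-rata amounts: North Reservoir 12,459.89; Ashcroft Terminal 18,837.88; Pioneer Interchange 10,724.29; West Greenway 17,877.93.
After rounding ($25): North Reservoir $12,450; Ashcroft Terminal $18,850; Pioneer Interchange $10,725; West Greenway $17,875. Sum = $59,900.
Sum already equals the total — no adjustment.

North Reservoir: $12,450 | Ashcroft Terminal: $18,850 | Pioneer Interchange: $10,725 | West Greenway: $17,875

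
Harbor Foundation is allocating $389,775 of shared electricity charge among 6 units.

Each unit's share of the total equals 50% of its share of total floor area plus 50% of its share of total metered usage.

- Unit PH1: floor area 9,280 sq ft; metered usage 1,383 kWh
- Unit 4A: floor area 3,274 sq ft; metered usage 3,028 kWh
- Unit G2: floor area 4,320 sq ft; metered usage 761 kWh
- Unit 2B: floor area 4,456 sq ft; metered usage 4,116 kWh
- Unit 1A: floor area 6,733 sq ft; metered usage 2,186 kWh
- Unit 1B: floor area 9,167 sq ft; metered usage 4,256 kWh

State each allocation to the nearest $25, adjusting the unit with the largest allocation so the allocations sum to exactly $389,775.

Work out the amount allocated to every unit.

Unit PH1: $65,725 | Unit 4A: $54,650 | Unit G2: $32,050 | Unit 2B: $74,325 | Unit 1A: $62,325 | Unit 1B: $100,700

Floor area total 37,230; metered usage total 15,730.
Combined weights (50% floor area + 50% metered usage): Unit PH1 0.1686; Unit 4A 0.1402; Unit G2 0.0822; Unit 2B 0.1907; Unit 1A 0.1599; Unit 1B 0.2584.
Proportional shares: Unit PH1 65,712.66; Unit 4A 54,653.91; Unit G2 32,042.30; Unit 2B 74,321.13; Unit 1A 62,328.71; Unit 1B 100,716.29.
After rounding ($25): Unit PH1 $65,725; Unit 4A $54,650; Unit G2 $32,050; Unit 2B $74,325; Unit 1A $62,325; Unit 1B $100,725. Sum = $389,800.
Difference $389,775 − $389,800 = −$25 applied to largest allocation (Unit 1B): Unit 1B becomes $100,700.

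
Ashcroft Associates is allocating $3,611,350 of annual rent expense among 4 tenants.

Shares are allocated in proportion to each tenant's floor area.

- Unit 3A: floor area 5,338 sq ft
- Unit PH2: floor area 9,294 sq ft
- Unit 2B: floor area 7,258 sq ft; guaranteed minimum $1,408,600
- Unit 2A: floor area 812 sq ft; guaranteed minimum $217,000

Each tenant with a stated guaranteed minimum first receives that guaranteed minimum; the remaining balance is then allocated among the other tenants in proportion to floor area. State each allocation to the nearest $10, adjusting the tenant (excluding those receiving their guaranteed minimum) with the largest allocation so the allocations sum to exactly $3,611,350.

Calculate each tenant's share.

Unit 3A: $724,440; Unit PH2: $1,261,310; Unit 2B: $1,408,600; Unit 2A: $217,000

Guaranteed amounts: Unit 2B $1,408,600; Unit 2A $217,000. Residual $1,985,750.
Residual split over remaining floor area 14,632: Unit 3A 724,435.04 → $724,440; Unit PH2 1,261,314.96 → $1,261,310.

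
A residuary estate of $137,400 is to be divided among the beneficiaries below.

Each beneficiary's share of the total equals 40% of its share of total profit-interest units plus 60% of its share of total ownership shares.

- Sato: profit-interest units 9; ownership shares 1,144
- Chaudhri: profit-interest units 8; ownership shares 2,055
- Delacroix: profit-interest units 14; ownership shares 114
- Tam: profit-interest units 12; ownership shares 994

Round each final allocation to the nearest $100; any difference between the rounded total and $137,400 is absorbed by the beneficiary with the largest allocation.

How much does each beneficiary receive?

Profit-interest units total 43; ownership shares total 4,307.
Blended shares (40% profit-interest units + 60% ownership shares): Sato 0.2431; Chaudhri 0.3607; Delacroix 0.1461; Tam 0.2501.
Raw shares: Sato 33,400.48; Chaudhri 49,559.73; Delacroix 20,076.02; Tam 34,363.76.
After rounding ($100): Sato $33,400; Chaudhri $49,600; Delacroix $20,100; Tam $34,400. Sum = $137,500.
Difference $137,400 − $137,500 = −$100 applied to largest allocation (Chaudhri): Chaudhri becomes $49,500.

Sato: $33,400 | Chaudhri: $49,500 | Delacroix: $20,100 | Tam: $34,400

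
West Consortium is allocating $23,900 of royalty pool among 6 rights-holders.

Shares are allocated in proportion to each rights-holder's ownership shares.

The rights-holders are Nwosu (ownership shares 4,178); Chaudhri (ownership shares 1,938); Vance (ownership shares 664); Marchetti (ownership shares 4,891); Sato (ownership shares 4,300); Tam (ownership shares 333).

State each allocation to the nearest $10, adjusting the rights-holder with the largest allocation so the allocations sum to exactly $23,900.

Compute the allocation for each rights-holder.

Nwosu: $6,120; Chaudhri: $2,840; Vance: $970; Marchetti: $7,180; Sato: $6,300; Tam: $490

Total ownership shares = 16,304.
Proportional shares: Nwosu 4,178/16,304 × $23,900 = 6,124.52; Chaudhri 1,938/16,304 × $23,900 = 2,840.91; Vance 664/16,304 × $23,900 = 973.36; Marchetti 4,891/16,304 × $23,900 = 7,169.71; Sato 4,300/16,304 × $23,900 = 6,303.36; Tam 333/16,304 × $23,900 = 488.14.
Rounded to nearest $10: Nwosu $6,120; Chaudhri $2,840; Vance $970; Marchetti $7,170; Sato $6,300; Tam $490. Sum = $23,890.
Difference $23,900 − $23,890 = +$10 applied to largest allocation (Marchetti): Marchetti becomes $7,180.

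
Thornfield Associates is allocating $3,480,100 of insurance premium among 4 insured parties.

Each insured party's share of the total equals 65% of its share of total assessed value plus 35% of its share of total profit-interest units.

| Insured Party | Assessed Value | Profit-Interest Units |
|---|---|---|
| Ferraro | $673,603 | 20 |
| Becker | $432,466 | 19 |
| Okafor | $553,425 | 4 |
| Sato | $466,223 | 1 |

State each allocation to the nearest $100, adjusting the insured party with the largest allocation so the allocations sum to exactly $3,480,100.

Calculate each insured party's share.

Ferraro: $1,270,400 | Becker: $986,200 | Okafor: $699,700 | Sato: $523,800

Assessed value total 2,125,717; profit-interest units total 44.
Blended shares (65% assessed value + 35% profit-interest units): Ferraro 0.3651; Becker 0.2834; Okafor 0.2010; Sato 0.1505.
Proportional shares: Ferraro 1,270,461.60; Becker 986,174.95; Okafor 699,653.31; Sato 523,810.15.
At nearest $100: Ferraro $1,270,500; Becker $986,200; Okafor $699,700; Sato $523,800. Sum = $3,480,200.
Difference $3,480,100 − $3,480,200 = −$100 applied to largest allocation (Ferraro): Ferraro becomes $1,270,400.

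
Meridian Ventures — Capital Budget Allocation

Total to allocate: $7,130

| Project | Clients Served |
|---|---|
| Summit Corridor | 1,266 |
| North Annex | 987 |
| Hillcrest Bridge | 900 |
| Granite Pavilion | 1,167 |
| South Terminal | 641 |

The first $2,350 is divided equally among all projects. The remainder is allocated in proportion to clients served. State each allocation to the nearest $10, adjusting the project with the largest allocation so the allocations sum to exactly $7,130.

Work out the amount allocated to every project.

Summit Corridor: $1,690 · North Annex: $1,420 · Hillcrest Bridge: $1,340 · Granite Pavilion: $1,590 · South Terminal: $1,090

$2,350 shared equally gives $470 per project.
Remainder $4,780 by clients served (total 4,961): Summit Corridor 1,219.81 → $1,220; North Annex 950.99 → $950; Hillcrest Bridge 867.16 → $870; Granite Pavilion 1,124.42 → $1,120; South Terminal 617.61 → $620.
Totals: Summit Corridor $470 + $1,220 = $1,690; North Annex $470 + $950 = $1,420; Hillcrest Bridge $470 + $870 = $1,340; Granite Pavilion $470 + $1,120 = $1,590; South Terminal $470 + $620 = $1,090.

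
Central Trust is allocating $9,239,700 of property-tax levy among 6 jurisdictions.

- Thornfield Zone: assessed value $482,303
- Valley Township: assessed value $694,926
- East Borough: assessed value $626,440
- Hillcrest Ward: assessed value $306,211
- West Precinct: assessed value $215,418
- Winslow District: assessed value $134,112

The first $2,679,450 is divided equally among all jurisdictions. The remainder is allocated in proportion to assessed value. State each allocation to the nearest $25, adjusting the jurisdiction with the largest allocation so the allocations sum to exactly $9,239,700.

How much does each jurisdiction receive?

Thornfield Zone: $1,733,075 | Valley Township: $2,300,225 | East Borough: $2,117,550 | Hillcrest Ward: $1,263,375 | West Precinct: $1,021,175 | Winslow District: $804,300

Equal tier: $2,679,450 ÷ 6 = $446,575 apiece.
Remainder $6,560,250 by assessed value (total 2,459,410): Thornfield Zone 1,286,498.90 → $1,286,500; Valley Township 1,853,651.20 → $1,853,650; East Borough 1,670,971.09 → $1,670,975; Hillcrest Ward 816,789.68 → $816,800; West Precinct 574,607.70 → $574,600; Winslow District 357,731.43 → $357,725.
Totals: Thornfield Zone $446,575 + $1,286,500 = $1,733,075; Valley Township $446,575 + $1,853,650 = $2,300,225; East Borough $446,575 + $1,670,975 = $2,117,550; Hillcrest Ward $446,575 + $816,800 = $1,263,375; West Precinct $446,575 + $574,600 = $1,021,175; Winslow District $446,575 + $357,725 = $804,300.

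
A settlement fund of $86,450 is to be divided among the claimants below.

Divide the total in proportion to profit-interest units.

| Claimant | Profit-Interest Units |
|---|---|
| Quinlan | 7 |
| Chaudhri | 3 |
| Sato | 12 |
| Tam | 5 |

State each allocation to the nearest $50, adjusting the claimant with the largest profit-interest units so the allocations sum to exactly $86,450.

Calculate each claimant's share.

Quinlan: $22,400 | Chaudhri: $9,600 | Sato: $38,450 | Tam: $16,000

Sum of profit-interest units: 7 + 3 + 12 + 5 = 27.
Proportional shares: Quinlan 22,412.96; Chaudhri 9,605.56; Sato 38,422.22; Tam 16,009.26.
At nearest $50: Quinlan $22,400; Chaudhri $9,600; Sato $38,400; Tam $16,000. Sum = $86,400.
Difference $86,450 − $86,400 = +$50 applied to largest profit-interest units (Sato): Sato becomes $38,450.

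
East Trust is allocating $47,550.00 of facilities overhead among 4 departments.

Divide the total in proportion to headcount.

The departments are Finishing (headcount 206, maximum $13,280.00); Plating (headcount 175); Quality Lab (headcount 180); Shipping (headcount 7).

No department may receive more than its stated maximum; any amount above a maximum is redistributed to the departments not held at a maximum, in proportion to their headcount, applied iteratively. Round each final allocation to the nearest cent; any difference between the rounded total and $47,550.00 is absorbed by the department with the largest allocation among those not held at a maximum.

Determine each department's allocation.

Sum of headcount: 568.
Unconstrained shares: Finishing 17,245.2465; Plating 14,650.0880; Quality Lab 15,068.6620; Shipping 586.0035.
Capped: Finishing ($13,280.00); balance $34,270.00 reallocated over remaining headcount 362.
Redistributed shares: Plating 16,566.9890 → $16,566.99; Quality Lab 17,040.3315 → $17,040.33; Shipping 662.6796 → $662.68.

Finishing: $13,280.00; Plating: $16,566.99; Quality Lab: $17,040.33; Shipping: $662.68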